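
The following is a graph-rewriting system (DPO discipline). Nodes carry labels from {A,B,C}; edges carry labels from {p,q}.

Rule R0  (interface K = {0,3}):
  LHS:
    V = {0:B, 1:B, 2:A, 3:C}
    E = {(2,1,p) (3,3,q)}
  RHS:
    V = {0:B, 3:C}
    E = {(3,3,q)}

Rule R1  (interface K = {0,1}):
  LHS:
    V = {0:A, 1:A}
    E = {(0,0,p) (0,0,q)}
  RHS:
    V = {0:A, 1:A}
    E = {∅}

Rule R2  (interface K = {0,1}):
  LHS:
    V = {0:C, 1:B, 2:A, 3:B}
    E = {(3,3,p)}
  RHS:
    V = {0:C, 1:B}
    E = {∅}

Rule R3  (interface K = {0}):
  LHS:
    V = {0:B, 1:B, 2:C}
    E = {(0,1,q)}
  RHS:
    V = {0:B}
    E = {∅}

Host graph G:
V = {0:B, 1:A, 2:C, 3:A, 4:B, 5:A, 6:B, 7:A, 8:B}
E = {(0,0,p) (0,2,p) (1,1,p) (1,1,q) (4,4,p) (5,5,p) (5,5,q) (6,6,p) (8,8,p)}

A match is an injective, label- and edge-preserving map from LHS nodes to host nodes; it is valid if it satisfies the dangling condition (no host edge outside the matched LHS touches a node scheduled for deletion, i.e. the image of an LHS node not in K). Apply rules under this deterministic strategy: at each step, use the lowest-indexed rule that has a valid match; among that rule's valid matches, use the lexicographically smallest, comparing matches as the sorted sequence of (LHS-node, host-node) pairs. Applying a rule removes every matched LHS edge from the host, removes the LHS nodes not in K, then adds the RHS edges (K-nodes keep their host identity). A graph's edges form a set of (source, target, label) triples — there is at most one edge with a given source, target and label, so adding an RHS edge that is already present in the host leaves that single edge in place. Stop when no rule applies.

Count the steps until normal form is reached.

Answer: 5

Rewrite trace:
[0] host  ⇒  9 nodes, 9 edges  {0-p->0 0-p->2 1-p->1 1-q->1 4-p->4 5-p->5 5-q->5 6-p->6 8-p->8}
[1] R1 @ {0↦1, 1↦3}  ⇒  9 nodes, 7 edges  {0-p->0 0-p->2 4-p->4 5-p->5 5-q->5 6-p->6 8-p->8}
[2] R1 @ {0↦5, 1↦1}  ⇒  9 nodes, 5 edges  {0-p->0 0-p->2 4-p->4 6-p->6 8-p->8}
[3] R2 @ {0↦2, 1↦0, 2↦1, 3↦4}  ⇒  7 nodes, 4 edges  {0-p->0 0-p->2 6-p->6 8-p->8}
[4] R2 @ {0↦2, 1↦0, 2↦3, 3↦6}  ⇒  5 nodes, 3 edges  {0-p->0 0-p->2 8-p->8}
[5] R2 @ {0↦2, 1↦0, 2↦5, 3↦8}  ⇒  3 nodes, 2 edges  {0-p->0 0-p->2}
normal form: no rule applies after step 5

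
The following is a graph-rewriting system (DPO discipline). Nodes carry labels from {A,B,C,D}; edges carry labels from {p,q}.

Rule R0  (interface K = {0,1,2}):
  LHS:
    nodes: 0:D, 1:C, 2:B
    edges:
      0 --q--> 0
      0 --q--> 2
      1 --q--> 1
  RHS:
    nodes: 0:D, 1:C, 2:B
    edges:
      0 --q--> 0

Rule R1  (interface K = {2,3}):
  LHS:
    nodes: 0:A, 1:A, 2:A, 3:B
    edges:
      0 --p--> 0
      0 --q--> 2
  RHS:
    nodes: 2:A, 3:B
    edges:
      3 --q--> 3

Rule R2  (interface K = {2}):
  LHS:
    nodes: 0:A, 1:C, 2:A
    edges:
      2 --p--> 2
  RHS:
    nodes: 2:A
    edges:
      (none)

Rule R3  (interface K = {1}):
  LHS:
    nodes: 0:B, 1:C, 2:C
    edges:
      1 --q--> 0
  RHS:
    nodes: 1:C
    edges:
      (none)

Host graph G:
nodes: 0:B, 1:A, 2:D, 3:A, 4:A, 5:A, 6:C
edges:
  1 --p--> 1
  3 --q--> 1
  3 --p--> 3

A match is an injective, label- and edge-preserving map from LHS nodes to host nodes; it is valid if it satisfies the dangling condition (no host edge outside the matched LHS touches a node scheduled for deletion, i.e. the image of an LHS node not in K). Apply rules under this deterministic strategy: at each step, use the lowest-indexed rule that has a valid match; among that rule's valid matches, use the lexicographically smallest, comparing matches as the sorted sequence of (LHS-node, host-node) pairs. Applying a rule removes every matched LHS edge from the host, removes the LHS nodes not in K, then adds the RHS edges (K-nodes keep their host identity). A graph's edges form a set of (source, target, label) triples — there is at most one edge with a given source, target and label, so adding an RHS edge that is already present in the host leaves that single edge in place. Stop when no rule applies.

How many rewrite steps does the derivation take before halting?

Answer: 2

Steps:
start.  V:7 E:3  edges: 1-p->1 3-q->1 3-p->3
1. fire R1 via {0↦3, 1↦4, 2↦1, 3↦0}  →  V:5 E:2  edges: 0-q->0 1-p->1
2. fire R2 via {0↦5, 1↦6, 2↦1}  →  V:3 E:1  edges: 0-q->0
final graph: no rule applies after step 2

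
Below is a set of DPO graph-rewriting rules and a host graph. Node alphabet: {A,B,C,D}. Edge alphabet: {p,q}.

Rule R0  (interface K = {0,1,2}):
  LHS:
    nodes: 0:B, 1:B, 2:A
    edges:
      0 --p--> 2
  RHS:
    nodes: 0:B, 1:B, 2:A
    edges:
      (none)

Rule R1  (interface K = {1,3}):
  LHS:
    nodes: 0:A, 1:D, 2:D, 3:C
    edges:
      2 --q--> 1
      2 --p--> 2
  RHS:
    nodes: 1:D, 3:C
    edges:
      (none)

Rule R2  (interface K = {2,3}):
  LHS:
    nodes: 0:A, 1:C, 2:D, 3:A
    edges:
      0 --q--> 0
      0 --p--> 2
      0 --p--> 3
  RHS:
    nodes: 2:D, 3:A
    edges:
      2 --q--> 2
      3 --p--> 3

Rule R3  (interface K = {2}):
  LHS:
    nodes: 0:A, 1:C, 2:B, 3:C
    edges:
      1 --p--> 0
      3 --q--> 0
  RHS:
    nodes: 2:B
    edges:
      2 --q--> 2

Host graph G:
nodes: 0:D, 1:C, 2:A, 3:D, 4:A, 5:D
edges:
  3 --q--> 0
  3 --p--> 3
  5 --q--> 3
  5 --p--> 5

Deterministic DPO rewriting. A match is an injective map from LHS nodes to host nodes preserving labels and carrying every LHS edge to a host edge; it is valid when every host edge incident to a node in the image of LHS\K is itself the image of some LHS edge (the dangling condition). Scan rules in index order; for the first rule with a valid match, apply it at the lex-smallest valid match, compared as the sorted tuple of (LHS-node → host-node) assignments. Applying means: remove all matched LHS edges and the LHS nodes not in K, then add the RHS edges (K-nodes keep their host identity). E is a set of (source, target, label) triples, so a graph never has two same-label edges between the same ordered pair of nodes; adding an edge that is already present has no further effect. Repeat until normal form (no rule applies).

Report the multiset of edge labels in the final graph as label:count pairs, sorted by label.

Answer: (no edges)

Steps:
initial: |V|=6 |E|=4  E = 3-q->0 3-p->3 5-q->3 5-p->5
step 1: apply R1 at {0↦2, 1↦3, 2↦5, 3↦1}  → |V|=4 |E|=2  E = 3-q->0 3-p->3
step 2: apply R1 at {0↦4, 1↦0, 2↦3, 3↦1}  → |V|=2 |E|=0  E = ∅
halt: no rule applies after step 2
NF edges: []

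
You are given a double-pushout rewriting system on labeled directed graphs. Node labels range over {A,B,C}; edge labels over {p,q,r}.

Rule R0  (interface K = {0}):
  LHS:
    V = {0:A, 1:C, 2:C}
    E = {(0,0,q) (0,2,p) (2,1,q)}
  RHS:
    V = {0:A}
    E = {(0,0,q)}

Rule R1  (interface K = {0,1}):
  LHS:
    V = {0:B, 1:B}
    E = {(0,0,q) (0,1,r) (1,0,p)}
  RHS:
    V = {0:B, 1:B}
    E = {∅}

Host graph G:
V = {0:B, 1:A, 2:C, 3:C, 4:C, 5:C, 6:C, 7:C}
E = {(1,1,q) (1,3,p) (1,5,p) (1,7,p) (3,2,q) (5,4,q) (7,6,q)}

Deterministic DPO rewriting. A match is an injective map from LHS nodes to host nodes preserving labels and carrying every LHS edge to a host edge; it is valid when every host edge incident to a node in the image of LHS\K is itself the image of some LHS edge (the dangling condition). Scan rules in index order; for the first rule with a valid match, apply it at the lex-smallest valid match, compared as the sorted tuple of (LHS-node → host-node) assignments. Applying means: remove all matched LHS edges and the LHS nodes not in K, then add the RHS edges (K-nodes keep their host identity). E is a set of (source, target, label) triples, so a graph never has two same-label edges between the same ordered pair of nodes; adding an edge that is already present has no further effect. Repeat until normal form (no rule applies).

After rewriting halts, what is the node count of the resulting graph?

Answer: 2

Derivation:
start.  V:8 E:7  edges: 1-q->1 1-p->3 1-p->5 1-p->7 3-q->2 5-q->4 7-q->6
1. fire R0 via {0↦1, 1↦2, 2↦3}  →  V:6 E:5  edges: 1-q->1 1-p->5 1-p->7 5-q->4 7-q->6
2. fire R0 via {0↦1, 1↦4, 2↦5}  →  V:4 E:3  edges: 1-q->1 1-p->7 7-q->6
3. fire R0 via {0↦1, 1↦6, 2↦7}  →  V:2 E:1  edges: 1-q->1
normal form: no rule applies after step 3
NF nodes: {0:B, 1:A}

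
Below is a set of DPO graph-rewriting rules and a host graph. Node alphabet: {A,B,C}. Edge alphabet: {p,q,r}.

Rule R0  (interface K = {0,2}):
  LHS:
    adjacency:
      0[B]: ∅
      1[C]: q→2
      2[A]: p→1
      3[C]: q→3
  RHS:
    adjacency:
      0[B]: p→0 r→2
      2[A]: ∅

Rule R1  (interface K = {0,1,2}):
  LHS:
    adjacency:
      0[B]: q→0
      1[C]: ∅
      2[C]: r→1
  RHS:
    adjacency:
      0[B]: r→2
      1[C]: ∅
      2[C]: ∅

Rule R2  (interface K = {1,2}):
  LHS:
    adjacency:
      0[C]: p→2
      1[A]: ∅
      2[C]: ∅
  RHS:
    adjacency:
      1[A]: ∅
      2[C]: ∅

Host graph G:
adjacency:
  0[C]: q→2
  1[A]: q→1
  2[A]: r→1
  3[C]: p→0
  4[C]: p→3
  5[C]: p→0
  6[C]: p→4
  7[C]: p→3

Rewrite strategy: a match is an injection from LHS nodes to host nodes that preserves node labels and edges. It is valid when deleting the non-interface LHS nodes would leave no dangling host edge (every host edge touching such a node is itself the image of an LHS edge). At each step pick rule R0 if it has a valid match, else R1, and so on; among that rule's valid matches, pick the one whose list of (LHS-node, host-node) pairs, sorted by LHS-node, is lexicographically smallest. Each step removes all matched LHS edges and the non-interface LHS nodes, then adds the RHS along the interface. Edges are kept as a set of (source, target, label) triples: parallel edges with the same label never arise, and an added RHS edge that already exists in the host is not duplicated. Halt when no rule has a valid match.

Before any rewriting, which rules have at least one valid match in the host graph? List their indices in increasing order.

Answer: [R2]

Derivation:
R0: no valid match — LHS pattern not found
R1: no valid match — LHS pattern not found
R2: 6 valid matches — {0↦5, 1↦1, 2↦0}, {0↦5, 1↦2, 2↦0}, {0↦6, 1↦1, 2↦4} (+3 more)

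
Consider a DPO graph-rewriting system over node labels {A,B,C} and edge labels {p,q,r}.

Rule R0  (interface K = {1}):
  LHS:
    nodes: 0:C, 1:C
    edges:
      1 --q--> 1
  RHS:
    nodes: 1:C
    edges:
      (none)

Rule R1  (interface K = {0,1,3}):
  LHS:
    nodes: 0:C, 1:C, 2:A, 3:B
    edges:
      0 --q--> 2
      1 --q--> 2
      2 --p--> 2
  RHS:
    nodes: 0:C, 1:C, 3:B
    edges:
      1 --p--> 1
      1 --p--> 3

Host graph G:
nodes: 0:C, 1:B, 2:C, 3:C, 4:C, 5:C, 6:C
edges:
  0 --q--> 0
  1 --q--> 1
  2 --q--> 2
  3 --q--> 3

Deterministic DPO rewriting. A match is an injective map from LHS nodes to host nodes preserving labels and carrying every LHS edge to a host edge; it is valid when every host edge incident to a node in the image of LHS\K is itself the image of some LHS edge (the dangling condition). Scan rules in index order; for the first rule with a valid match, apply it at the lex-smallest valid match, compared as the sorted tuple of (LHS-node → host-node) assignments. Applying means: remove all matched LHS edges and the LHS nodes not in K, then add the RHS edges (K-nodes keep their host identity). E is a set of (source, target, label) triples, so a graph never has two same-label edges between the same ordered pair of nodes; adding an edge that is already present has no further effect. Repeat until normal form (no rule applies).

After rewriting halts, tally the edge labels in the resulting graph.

Answer: q:1

Rewrite trace:
[0] host  ⇒  7 nodes, 4 edges  {0-q->0 1-q->1 2-q->2 3-q->3}
[1] R0 @ {0↦4, 1↦0}  ⇒  6 nodes, 3 edges  {1-q->1 2-q->2 3-q->3}
[2] R0 @ {0↦0, 1↦2}  ⇒  5 nodes, 2 edges  {1-q->1 3-q->3}
[3] R0 @ {0↦2, 1↦3}  ⇒  4 nodes, 1 edges  {1-q->1}
normal form: no rule applies after step 3
NF edges: [(1, 1, 'q')]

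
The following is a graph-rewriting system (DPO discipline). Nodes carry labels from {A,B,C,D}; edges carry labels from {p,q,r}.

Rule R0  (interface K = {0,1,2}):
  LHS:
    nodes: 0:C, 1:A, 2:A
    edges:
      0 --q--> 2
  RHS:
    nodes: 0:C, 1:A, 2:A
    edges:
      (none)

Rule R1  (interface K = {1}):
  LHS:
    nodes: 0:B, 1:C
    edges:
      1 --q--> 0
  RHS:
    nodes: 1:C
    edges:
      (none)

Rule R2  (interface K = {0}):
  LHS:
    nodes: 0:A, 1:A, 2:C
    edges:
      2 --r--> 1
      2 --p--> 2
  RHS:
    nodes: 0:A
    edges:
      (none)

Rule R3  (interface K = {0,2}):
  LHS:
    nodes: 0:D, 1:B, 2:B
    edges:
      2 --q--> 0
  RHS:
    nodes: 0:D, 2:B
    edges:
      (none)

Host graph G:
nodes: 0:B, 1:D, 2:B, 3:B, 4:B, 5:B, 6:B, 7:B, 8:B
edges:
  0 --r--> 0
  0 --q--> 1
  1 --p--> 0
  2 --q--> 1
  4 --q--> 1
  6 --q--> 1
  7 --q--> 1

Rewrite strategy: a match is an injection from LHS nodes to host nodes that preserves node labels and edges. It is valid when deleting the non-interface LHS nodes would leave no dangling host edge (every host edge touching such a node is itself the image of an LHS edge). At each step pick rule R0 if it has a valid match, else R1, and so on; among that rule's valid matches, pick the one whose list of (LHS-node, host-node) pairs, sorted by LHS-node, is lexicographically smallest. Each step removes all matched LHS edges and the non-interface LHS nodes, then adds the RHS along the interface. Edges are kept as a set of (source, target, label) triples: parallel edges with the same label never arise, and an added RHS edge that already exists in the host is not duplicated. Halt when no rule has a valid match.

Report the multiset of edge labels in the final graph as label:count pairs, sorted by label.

[0] host  ⇒  9 nodes, 7 edges  {0-r->0 0-q->1 1-p->0 2-q->1 4-q->1 6-q->1 7-q->1}
[1] R3 @ {0↦1, 1↦3, 2↦0}  ⇒  8 nodes, 6 edges  {0-r->0 1-p->0 2-q->1 4-q->1 6-q->1 7-q->1}
[2] R3 @ {0↦1, 1↦5, 2↦2}  ⇒  7 nodes, 5 edges  {0-r->0 1-p->0 4-q->1 6-q->1 7-q->1}
[3] R3 @ {0↦1, 1↦2, 2↦4}  ⇒  6 nodes, 4 edges  {0-r->0 1-p->0 6-q->1 7-q->1}
[4] R3 @ {0↦1, 1↦4, 2↦6}  ⇒  5 nodes, 3 edges  {0-r->0 1-p->0 7-q->1}
[5] R3 @ {0↦1, 1↦6, 2↦7}  ⇒  4 nodes, 2 edges  {0-r->0 1-p->0}
final graph: no rule applies after step 5
NF edges: [(0, 0, 'r'), (1, 0, 'p')]

Answer: p:1 r:1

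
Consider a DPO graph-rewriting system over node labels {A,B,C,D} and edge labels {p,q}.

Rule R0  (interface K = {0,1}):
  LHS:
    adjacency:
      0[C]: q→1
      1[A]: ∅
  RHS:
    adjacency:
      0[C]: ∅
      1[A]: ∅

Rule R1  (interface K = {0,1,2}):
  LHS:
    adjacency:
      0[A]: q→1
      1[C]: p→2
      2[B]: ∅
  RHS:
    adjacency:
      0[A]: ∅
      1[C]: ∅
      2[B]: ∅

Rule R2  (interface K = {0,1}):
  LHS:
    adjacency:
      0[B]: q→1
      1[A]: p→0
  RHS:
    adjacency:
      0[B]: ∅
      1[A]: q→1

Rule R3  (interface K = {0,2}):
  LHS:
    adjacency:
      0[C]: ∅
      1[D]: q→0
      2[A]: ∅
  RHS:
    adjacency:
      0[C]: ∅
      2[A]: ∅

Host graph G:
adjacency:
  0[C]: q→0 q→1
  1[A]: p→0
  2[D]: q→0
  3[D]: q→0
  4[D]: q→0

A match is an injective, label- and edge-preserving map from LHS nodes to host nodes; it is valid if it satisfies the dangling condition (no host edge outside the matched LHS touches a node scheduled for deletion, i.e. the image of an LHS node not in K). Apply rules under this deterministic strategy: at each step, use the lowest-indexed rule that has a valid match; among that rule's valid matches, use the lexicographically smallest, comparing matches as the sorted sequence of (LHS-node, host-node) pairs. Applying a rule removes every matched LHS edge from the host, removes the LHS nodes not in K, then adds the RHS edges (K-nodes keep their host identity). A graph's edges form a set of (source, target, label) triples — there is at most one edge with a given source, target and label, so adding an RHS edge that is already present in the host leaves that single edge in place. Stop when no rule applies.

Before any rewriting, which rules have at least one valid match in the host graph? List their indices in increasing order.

R0: 1 valid match — {0↦0, 1↦1}
R1: no valid match — LHS pattern not found
R2: no valid match — LHS pattern not found
R3: 3 valid matches — {0↦0, 1↦2, 2↦1}, {0↦0, 1↦3, 2↦1}, {0↦0, 1↦4, 2↦1}

Answer: [R0,R3]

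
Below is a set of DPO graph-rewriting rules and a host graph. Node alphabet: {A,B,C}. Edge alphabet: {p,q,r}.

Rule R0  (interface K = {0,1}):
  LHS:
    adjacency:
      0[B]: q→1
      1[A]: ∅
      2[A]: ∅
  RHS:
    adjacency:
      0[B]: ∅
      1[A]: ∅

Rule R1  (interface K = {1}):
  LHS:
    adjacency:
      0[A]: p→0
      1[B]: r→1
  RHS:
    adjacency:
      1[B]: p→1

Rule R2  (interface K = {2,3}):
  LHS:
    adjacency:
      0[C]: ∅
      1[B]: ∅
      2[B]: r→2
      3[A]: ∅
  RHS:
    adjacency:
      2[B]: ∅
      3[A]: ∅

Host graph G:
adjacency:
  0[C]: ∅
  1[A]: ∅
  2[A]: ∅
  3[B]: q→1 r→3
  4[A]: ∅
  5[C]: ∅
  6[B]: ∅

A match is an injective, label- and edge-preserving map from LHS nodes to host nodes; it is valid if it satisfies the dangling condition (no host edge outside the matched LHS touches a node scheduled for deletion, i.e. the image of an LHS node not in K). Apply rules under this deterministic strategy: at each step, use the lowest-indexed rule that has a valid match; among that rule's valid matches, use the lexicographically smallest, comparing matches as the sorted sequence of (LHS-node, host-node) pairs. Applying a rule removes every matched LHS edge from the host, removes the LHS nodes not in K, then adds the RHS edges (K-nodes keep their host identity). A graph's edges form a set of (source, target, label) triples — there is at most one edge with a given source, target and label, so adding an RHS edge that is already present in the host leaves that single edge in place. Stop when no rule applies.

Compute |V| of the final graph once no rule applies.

initial: |V|=7 |E|=2  E = 3-q->1 3-r->3
step 1: apply R0 at {0↦3, 1↦1, 2↦2}  → |V|=6 |E|=1  E = 3-r->3
step 2: apply R2 at {0↦0, 1↦6, 2↦3, 3↦1}  → |V|=4 |E|=0  E = ∅
normal form: no rule applies after step 2
NF nodes: {1:A, 3:B, 4:A, 5:C}

Answer: 4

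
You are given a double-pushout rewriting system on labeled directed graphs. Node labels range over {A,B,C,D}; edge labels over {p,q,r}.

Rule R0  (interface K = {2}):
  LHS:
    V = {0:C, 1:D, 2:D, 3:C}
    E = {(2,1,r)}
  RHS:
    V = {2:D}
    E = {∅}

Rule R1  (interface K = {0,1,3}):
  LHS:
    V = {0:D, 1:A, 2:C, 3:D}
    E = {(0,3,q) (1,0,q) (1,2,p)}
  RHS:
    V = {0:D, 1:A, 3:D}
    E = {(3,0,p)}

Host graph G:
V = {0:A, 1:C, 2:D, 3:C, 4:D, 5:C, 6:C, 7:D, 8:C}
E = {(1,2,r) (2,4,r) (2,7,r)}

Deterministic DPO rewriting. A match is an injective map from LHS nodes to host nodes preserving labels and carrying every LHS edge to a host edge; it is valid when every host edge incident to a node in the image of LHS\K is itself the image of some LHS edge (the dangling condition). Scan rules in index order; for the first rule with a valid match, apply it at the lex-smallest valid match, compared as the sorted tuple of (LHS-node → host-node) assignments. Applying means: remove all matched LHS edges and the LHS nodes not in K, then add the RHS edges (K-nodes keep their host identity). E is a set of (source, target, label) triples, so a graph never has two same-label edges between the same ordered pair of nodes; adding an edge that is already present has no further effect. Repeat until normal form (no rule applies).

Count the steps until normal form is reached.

initial: |V|=9 |E|=3  E = 1-r->2 2-r->4 2-r->7
step 1: apply R0 at {0↦3, 1↦4, 2↦2, 3↦5}  → |V|=6 |E|=2  E = 1-r->2 2-r->7
step 2: apply R0 at {0↦6, 1↦7, 2↦2, 3↦8}  → |V|=3 |E|=1  E = 1-r->2
normal form: no rule applies after step 2

Answer: 2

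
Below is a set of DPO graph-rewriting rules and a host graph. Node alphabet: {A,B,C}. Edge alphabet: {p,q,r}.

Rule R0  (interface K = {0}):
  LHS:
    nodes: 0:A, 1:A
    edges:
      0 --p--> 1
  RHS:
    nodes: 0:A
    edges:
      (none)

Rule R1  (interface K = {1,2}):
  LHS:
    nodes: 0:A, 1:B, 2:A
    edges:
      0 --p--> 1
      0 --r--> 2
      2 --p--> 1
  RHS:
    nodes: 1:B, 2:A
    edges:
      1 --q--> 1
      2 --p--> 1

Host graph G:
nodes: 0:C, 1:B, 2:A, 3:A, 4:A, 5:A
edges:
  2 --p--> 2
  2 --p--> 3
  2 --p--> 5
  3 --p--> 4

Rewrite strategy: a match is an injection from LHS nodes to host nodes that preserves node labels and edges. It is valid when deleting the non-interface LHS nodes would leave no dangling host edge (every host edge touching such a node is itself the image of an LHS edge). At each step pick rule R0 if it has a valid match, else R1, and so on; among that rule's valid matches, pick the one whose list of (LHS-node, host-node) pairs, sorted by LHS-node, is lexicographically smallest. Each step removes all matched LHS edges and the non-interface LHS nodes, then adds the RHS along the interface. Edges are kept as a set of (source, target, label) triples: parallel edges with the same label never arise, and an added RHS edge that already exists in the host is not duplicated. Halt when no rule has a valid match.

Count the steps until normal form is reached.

start.  V:6 E:4  edges: 2-p->2 2-p->3 2-p->5 3-p->4
1. fire R0 via {0↦2, 1↦5}  →  V:5 E:3  edges: 2-p->2 2-p->3 3-p->4
2. fire R0 via {0↦3, 1↦4}  →  V:4 E:2  edges: 2-p->2 2-p->3
3. fire R0 via {0↦2, 1↦3}  →  V:3 E:1  edges: 2-p->2
normal form: no rule applies after step 3

Answer: 3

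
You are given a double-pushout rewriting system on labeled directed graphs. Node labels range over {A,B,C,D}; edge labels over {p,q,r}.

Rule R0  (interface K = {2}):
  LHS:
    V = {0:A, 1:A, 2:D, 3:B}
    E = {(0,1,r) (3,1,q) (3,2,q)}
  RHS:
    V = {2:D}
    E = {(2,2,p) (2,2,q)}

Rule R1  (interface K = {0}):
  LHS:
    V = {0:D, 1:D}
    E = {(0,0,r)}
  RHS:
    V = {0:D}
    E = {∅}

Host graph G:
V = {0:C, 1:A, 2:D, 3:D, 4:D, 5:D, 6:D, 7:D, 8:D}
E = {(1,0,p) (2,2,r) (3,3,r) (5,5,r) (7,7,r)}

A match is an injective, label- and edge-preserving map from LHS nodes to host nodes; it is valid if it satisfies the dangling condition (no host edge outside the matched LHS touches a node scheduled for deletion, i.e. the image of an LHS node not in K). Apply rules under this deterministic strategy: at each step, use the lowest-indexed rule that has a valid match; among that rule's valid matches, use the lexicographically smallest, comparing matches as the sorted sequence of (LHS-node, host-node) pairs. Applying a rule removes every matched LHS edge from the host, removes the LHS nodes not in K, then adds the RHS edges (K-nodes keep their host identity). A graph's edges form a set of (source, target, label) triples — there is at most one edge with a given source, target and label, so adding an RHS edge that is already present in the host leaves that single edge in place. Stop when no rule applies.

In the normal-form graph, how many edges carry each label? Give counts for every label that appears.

[0] host  ⇒  9 nodes, 5 edges  {1-p->0 2-r->2 3-r->3 5-r->5 7-r->7}
[1] R1 @ {0↦2, 1↦4}  ⇒  8 nodes, 4 edges  {1-p->0 3-r->3 5-r->5 7-r->7}
[2] R1 @ {0↦3, 1↦2}  ⇒  7 nodes, 3 edges  {1-p->0 5-r->5 7-r->7}
[3] R1 @ {0↦5, 1↦3}  ⇒  6 nodes, 2 edges  {1-p->0 7-r->7}
[4] R1 @ {0↦7, 1↦5}  ⇒  5 nodes, 1 edges  {1-p->0}
final graph: no rule applies after step 4
NF edges: [(1, 0, 'p')]

Answer: p:1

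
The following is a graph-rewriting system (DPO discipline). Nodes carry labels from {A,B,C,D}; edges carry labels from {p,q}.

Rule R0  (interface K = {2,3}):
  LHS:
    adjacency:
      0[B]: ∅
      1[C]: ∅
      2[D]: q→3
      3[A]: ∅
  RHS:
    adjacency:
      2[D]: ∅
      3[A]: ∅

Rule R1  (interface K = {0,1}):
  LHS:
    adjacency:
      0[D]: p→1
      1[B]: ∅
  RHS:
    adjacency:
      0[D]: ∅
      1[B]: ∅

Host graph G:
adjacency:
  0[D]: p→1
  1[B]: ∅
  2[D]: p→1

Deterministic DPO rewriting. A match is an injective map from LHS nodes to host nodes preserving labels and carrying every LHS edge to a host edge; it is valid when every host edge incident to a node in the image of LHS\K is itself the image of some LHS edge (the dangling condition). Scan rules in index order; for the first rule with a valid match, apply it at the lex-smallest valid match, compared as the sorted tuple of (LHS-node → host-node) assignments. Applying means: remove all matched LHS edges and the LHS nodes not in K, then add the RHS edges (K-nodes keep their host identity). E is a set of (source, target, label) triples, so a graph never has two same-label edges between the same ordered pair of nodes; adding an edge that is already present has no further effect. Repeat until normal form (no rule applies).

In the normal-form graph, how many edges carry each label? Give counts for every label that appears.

Answer: (no edges)

Rewrite trace:
[0] host  ⇒  3 nodes, 2 edges  {0-p->1 2-p->1}
[1] R1 @ {0↦0, 1↦1}  ⇒  3 nodes, 1 edges  {2-p->1}
[2] R1 @ {0↦2, 1↦1}  ⇒  3 nodes, 0 edges  {∅}
final graph: no rule applies after step 2
NF edges: []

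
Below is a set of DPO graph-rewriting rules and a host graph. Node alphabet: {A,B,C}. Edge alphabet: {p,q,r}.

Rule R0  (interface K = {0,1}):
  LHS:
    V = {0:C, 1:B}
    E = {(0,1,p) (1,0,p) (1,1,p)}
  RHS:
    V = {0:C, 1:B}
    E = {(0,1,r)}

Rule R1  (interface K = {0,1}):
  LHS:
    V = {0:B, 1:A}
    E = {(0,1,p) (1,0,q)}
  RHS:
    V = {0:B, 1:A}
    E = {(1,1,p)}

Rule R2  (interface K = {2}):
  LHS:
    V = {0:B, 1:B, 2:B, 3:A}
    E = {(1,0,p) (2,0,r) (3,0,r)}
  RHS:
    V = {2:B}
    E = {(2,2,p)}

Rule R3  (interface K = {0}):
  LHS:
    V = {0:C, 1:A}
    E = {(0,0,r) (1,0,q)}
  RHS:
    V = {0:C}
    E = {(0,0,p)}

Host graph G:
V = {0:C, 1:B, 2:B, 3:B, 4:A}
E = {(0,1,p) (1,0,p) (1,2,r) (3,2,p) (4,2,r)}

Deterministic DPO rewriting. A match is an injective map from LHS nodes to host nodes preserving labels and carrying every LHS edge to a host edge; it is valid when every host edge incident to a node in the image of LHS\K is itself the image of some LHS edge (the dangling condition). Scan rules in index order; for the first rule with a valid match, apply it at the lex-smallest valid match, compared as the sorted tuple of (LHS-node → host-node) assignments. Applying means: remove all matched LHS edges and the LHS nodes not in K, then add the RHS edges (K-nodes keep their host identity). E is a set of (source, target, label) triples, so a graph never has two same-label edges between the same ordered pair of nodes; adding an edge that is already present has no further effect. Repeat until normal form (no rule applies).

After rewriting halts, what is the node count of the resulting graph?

start.  V:5 E:5  edges: 0-p->1 1-p->0 1-r->2 3-p->2 4-r->2
1. fire R2 via {0↦2, 1↦3, 2↦1, 3↦4}  →  V:2 E:3  edges: 0-p->1 1-p->0 1-p->1
2. fire R0 via {0↦0, 1↦1}  →  V:2 E:1  edges: 0-r->1
normal form: no rule applies after step 2
NF nodes: {0:C, 1:B}

Answer: 2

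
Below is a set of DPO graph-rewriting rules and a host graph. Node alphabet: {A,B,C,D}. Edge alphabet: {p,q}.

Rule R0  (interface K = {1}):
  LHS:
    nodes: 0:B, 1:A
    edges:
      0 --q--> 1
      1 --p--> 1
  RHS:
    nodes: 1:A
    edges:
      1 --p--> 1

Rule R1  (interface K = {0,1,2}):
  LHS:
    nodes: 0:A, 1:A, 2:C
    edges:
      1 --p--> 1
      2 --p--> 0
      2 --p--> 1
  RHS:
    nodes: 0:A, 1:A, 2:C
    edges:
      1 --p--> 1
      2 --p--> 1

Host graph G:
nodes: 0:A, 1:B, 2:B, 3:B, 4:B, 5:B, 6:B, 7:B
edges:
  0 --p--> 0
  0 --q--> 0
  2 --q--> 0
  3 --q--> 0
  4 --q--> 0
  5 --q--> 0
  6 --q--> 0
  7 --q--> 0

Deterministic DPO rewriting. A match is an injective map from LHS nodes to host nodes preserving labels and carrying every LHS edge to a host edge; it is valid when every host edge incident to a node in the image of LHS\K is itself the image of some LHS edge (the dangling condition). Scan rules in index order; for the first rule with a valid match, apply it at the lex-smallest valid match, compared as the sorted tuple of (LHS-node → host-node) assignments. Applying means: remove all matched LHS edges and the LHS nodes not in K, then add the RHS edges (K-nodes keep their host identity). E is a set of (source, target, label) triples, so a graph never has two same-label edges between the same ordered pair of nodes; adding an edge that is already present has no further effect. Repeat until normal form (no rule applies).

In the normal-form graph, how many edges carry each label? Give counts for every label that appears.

[0] host  ⇒  8 nodes, 8 edges  {0-p->0 0-q->0 2-q->0 3-q->0 4-q->0 5-q->0 6-q->0 7-q->0}
[1] R0 @ {0↦2, 1↦0}  ⇒  7 nodes, 7 edges  {0-p->0 0-q->0 3-q->0 4-q->0 5-q->0 6-q->0 7-q->0}
[2] R0 @ {0↦3, 1↦0}  ⇒  6 nodes, 6 edges  {0-p->0 0-q->0 4-q->0 5-q->0 6-q->0 7-q->0}
[3] R0 @ {0↦4, 1↦0}  ⇒  5 nodes, 5 edges  {0-p->0 0-q->0 5-q->0 6-q->0 7-q->0}
[4] R0 @ {0↦5, 1↦0}  ⇒  4 nodes, 4 edges  {0-p->0 0-q->0 6-q->0 7-q->0}
[5] R0 @ {0↦6, 1↦0}  ⇒  3 nodes, 3 edges  {0-p->0 0-q->0 7-q->0}
[6] R0 @ {0↦7, 1↦0}  ⇒  2 nodes, 2 edges  {0-p->0 0-q->0}
halt: no rule applies after step 6
NF edges: [(0, 0, 'p'), (0, 0, 'q')]

Answer: p:1 q:1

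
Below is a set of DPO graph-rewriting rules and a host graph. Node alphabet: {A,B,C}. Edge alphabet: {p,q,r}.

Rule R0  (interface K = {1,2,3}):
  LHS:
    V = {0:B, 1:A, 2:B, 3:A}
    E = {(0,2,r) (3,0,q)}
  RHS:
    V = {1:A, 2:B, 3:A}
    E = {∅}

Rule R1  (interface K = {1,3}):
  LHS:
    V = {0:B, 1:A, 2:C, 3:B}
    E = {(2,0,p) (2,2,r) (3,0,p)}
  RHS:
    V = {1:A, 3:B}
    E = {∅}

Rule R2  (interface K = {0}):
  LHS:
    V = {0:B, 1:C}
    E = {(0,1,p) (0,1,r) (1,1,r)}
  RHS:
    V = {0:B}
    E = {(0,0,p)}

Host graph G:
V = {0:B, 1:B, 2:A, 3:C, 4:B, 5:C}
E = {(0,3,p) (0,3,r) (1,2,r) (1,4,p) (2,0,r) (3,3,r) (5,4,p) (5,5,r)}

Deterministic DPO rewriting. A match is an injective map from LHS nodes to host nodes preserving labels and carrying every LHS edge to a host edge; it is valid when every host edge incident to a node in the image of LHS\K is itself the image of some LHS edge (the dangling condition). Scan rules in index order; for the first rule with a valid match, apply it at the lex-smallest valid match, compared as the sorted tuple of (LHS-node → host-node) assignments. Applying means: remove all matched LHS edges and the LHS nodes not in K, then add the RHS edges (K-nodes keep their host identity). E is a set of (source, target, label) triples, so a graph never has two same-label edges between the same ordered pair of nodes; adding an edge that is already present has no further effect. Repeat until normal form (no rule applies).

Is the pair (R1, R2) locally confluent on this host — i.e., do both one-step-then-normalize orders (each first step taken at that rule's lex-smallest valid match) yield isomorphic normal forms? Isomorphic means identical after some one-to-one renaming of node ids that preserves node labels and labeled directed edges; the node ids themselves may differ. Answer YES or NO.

Answer: YES

Rewrite trace:
branch R1-first: apply at {0↦4, 1↦2, 2↦5, 3↦1} → |E|=5, then 1 more step(s) → NF |V|=3 |E|=3 V={0:B, 1:B, 2:A} E=0-p->0 1-r->2 2-r->0
branch R2-first: apply at {0↦0, 1↦3} → |E|=6, then 1 more step(s) → NF |V|=3 |E|=3 V={0:B, 1:B, 2:A} E=0-p->0 1-r->2 2-r->0
graphs isomorphic (equal up to label-preserving node renaming)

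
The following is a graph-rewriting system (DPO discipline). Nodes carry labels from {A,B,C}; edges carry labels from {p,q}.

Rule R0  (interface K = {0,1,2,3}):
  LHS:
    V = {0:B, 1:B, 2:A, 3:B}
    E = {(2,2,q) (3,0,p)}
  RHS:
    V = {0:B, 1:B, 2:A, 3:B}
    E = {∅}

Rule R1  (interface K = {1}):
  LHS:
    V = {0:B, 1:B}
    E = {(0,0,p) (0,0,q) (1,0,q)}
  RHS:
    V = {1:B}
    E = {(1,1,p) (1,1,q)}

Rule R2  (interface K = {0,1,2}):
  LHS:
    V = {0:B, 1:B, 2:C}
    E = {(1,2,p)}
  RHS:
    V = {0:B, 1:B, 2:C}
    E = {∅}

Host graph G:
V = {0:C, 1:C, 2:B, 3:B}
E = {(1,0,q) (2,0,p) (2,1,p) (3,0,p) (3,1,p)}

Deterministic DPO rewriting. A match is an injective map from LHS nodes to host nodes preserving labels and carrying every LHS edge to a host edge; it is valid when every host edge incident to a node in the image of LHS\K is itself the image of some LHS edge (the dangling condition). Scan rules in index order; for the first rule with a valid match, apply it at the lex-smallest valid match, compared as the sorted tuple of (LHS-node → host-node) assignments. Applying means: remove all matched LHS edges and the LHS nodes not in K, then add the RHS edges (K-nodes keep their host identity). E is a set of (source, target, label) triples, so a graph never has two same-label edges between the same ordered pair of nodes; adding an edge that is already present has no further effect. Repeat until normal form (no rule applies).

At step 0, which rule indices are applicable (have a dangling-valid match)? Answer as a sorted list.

Answer: [R2]

Derivation:
R0: no valid match — LHS pattern not found
R1: no valid match — LHS pattern not found
R2: 4 valid matches — {0↦2, 1↦3, 2↦0}, {0↦2, 1↦3, 2↦1}, {0↦3, 1↦2, 2↦0} (+1 more)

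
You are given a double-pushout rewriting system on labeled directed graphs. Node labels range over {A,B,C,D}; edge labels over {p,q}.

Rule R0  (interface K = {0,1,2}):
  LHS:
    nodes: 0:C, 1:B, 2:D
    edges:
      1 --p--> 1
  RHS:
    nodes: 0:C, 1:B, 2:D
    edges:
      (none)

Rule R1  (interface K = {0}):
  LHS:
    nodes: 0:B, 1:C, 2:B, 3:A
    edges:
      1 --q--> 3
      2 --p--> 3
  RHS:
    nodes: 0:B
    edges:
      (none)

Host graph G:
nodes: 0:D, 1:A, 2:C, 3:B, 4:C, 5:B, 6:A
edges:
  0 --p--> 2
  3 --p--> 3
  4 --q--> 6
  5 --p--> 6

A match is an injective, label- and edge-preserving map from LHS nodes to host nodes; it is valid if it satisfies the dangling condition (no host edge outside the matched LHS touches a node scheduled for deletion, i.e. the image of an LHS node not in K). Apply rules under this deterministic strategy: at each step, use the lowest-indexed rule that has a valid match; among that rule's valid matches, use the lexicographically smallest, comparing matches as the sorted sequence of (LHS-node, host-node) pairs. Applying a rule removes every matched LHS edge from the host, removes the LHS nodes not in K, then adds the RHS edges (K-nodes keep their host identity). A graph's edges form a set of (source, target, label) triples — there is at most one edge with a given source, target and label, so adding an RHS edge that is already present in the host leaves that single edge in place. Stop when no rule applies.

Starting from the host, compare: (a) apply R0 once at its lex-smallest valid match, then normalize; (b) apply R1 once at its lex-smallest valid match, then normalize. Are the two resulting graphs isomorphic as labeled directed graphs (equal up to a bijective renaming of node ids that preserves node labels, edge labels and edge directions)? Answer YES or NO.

Answer: YES

Derivation:
branch R0-first: apply at {0↦2, 1↦3, 2↦0} → |E|=3, then 1 more step(s) → NF |V|=4 |E|=1 V={0:D, 1:A, 2:C, 3:B} E=0-p->2
branch R1-first: apply at {0↦3, 1↦4, 2↦5, 3↦6} → |E|=2, then 1 more step(s) → NF |V|=4 |E|=1 V={0:D, 1:A, 2:C, 3:B} E=0-p->2
graphs isomorphic (equal up to label-preserving node renaming)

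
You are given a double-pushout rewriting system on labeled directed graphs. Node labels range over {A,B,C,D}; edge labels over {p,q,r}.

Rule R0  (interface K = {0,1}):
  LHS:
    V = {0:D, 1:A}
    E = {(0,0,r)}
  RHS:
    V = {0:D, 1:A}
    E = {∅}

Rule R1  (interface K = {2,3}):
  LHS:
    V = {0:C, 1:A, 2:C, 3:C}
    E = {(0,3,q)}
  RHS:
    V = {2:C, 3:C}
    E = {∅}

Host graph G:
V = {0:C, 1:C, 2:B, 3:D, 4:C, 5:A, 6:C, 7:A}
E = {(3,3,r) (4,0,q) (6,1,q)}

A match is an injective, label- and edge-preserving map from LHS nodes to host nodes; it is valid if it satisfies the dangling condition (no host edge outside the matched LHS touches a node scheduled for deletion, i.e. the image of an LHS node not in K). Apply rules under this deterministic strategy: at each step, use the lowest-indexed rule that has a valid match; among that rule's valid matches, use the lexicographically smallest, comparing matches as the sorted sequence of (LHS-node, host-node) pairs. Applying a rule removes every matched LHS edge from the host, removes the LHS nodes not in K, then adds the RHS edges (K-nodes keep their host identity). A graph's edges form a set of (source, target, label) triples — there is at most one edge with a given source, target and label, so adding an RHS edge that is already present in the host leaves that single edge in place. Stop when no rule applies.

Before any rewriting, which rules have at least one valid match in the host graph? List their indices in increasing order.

Answer: [R0,R1]

Rewrite trace:
R0: 2 valid matches — {0↦3, 1↦5}, {0↦3, 1↦7}
R1: 8 valid matches — {0↦4, 1↦5, 2↦1, 3↦0}, {0↦4, 1↦5, 2↦6, 3↦0}, {0↦4, 1↦7, 2↦1, 3↦0} (+5 more)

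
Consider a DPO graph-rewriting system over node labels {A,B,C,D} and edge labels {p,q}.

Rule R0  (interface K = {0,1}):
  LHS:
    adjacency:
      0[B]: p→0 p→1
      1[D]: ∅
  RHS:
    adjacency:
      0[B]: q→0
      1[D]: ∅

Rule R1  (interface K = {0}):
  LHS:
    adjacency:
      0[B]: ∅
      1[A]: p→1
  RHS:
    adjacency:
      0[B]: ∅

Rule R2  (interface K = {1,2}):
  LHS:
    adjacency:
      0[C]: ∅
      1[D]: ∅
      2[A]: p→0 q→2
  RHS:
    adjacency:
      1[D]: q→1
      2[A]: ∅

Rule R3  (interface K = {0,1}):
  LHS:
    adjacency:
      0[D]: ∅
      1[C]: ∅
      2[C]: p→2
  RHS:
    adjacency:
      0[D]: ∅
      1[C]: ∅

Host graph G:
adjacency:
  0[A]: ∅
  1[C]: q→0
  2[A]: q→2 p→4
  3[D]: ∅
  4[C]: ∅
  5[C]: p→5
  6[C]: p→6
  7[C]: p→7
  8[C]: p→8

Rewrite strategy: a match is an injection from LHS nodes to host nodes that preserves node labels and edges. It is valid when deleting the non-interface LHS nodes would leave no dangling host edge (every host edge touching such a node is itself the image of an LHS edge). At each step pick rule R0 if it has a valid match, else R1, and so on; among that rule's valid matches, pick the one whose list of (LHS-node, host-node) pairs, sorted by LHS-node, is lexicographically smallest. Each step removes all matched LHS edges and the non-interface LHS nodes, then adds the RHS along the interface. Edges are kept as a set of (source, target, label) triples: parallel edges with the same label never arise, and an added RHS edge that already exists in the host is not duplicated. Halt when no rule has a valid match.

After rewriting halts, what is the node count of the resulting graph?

Answer: 4

Derivation:
[0] host  ⇒  9 nodes, 7 edges  {1-q->0 2-q->2 2-p->4 5-p->5 6-p->6 7-p->7 8-p->8}
[1] R2 @ {0↦4, 1↦3, 2↦2}  ⇒  8 nodes, 6 edges  {1-q->0 3-q->3 5-p->5 6-p->6 7-p->7 8-p->8}
[2] R3 @ {0↦3, 1↦1, 2↦5}  ⇒  7 nodes, 5 edges  {1-q->0 3-q->3 6-p->6 7-p->7 8-p->8}
[3] R3 @ {0↦3, 1↦1, 2↦6}  ⇒  6 nodes, 4 edges  {1-q->0 3-q->3 7-p->7 8-p->8}
[4] R3 @ {0↦3, 1↦1, 2↦7}  ⇒  5 nodes, 3 edges  {1-q->0 3-q->3 8-p->8}
[5] R3 @ {0↦3, 1↦1, 2↦8}  ⇒  4 nodes, 2 edges  {1-q->0 3-q->3}
halt: no rule applies after step 5
NF nodes: {0:A, 1:C, 2:A, 3:D}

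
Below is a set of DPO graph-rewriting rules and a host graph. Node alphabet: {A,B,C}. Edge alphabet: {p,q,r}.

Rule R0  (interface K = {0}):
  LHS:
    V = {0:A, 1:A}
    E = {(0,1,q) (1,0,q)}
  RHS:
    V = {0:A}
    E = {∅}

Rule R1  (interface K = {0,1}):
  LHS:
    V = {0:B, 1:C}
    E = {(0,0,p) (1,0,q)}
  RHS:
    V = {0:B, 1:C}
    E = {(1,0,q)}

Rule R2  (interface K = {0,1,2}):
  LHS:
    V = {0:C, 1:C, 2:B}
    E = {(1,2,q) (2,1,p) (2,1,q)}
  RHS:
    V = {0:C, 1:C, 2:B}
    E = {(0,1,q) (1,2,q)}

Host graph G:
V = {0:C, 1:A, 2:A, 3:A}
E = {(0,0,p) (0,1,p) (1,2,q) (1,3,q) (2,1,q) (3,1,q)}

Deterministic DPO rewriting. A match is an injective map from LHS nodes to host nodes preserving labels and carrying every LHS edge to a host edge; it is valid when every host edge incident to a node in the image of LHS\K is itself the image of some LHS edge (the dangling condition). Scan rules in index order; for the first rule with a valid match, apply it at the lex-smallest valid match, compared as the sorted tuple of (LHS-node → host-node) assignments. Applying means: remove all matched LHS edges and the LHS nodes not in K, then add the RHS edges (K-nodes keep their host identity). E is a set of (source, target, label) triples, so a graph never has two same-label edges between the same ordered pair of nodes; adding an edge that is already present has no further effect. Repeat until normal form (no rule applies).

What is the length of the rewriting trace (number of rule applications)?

Answer: 2

Derivation:
start.  V:4 E:6  edges: 0-p->0 0-p->1 1-q->2 1-q->3 2-q->1 3-q->1
1. fire R0 via {0↦1, 1↦2}  →  V:3 E:4  edges: 0-p->0 0-p->1 1-q->3 3-q->1
2. fire R0 via {0↦1, 1↦3}  →  V:2 E:2  edges: 0-p->0 0-p->1
final graph: no rule applies after step 2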